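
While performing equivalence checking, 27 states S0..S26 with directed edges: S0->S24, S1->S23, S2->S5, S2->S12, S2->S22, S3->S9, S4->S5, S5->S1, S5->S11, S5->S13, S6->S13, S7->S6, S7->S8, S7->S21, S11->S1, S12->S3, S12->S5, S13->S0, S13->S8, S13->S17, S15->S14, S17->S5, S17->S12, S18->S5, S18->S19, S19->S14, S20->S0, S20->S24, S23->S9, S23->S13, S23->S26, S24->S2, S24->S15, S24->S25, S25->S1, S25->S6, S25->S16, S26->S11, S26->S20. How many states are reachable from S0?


BFS from S0:
  layer 0: {S0}
  layer 1: {S24}
  layer 2: {S2, S15, S25}
  layer 3: {S1, S5, S6, S12, S14, S16, S22}
  layer 4: {S3, S11, S13, S23}
  layer 5: {S8, S9, S17, S26}
  layer 6: {S20}
Reachable set: {S0, S1, S2, S3, S5, S6, S8, S9, S11, S12, S13, S14, S15, S16, S17, S20, S22, S23, S24, S25, S26}
Count = 21

21


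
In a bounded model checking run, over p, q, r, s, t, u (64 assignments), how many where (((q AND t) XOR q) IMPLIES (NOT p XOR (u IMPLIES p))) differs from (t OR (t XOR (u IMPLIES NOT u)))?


F1 = (((q AND t) XOR q) IMPLIES (NOT p XOR (u IMPLIES p)))
F2 = (t OR (t XOR (u IMPLIES NOT u)))
Evaluate both on each of 64 rows (bits = p,q,r,s,t,u):
  row 0 [000000]: F1=1 F2=1 -> 0
  row 1 [000001]: F1=1 F2=0 (differ) -> 1
  row 2 [000010]: F1=1 F2=1 -> 0
  row 3 [000011]: F1=1 F2=1 -> 0
  row 4 [000100]: F1=1 F2=1 -> 0
  (every remaining row is evaluated the same way; all 64 results are listed next)
Full result column, 8 rows per line (p,q,r fixed per line; s,t,u runs 000..111 left to right):
  rows 0-7 [p,q,r=000]: 01000100  (ones: 2)
  rows 8-15 [p,q,r=001]: 01000100  (ones: 2)
  rows 16-23 [p,q,r=010]: 11001100  (ones: 4)
  rows 24-31 [p,q,r=011]: 11001100  (ones: 4)
  rows 32-39 [p,q,r=100]: 01000100  (ones: 2)
  rows 40-47 [p,q,r=101]: 01000100  (ones: 2)
  rows 48-55 [p,q,r=110]: 01000100  (ones: 2)
  rows 56-63 [p,q,r=111]: 01000100  (ones: 2)
Disagreements = 2+2+4+4+2+2+2+2 = 20

20


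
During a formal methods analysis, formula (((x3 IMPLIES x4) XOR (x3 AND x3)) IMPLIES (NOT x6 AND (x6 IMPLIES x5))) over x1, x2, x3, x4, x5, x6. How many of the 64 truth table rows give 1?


Formula: (((x3 IMPLIES x4) XOR (x3 AND x3)) IMPLIES (NOT x6 AND (x6 IMPLIES x5))) over 6 vars (64 rows)
Evaluate each row (x1, x2, x3, x4, x5, x6 as bits, MSB first):
  row 0 [000000]: (((0 IMPLIES 0) XOR (0 AND 0)) IMPLIES (NOT 0 AND (0 IMPLIES 0))) -> 1
  row 1 [000001]: (((0 IMPLIES 0) XOR (0 AND 0)) IMPLIES (NOT 1 AND (1 IMPLIES 0))) -> 0
  row 2 [000010]: (((0 IMPLIES 0) XOR (0 AND 0)) IMPLIES (NOT 0 AND (0 IMPLIES 1))) -> 1
  row 3 [000011]: (((0 IMPLIES 0) XOR (0 AND 0)) IMPLIES (NOT 1 AND (1 IMPLIES 1))) -> 0
  row 4 [000100]: (((0 IMPLIES 1) XOR (0 AND 0)) IMPLIES (NOT 0 AND (0 IMPLIES 0))) -> 1
  (every remaining row is evaluated the same way; all 64 results are listed next)
Full result column, 8 rows per line (x1,x2,x3 fixed per line; x4,x5,x6 runs 000..111 left to right):
  rows 0-7 [x1,x2,x3=000]: 10101010  (ones: 4)
  rows 8-15 [x1,x2,x3=001]: 10101111  (ones: 6)
  rows 16-23 [x1,x2,x3=010]: 10101010  (ones: 4)
  rows 24-31 [x1,x2,x3=011]: 10101111  (ones: 6)
  rows 32-39 [x1,x2,x3=100]: 10101010  (ones: 4)
  rows 40-47 [x1,x2,x3=101]: 10101111  (ones: 6)
  rows 48-55 [x1,x2,x3=110]: 10101010  (ones: 4)
  rows 56-63 [x1,x2,x3=111]: 10101111  (ones: 6)
Count of 1-rows = 4+6+4+6+4+6+4+6 = 40

40


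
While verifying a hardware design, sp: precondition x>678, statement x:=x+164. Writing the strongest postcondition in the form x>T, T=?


Formula: sp(P, x:=E) = exists old_x. (x = E[old_x/x]) AND P[old_x/x] (old_x is the value of x before the assignment; eliminate old_x by solving x = E[old_x/x] for old_x)
Step 1: Precondition P: x>678, i.e. old_x > 678
Step 2: Assignment gives x = old_x + 164, so old_x = x - 164
Step 3: Substitute into P: x - 164 > 678
Step 4: Simplify: x > 678+164 = 842

842


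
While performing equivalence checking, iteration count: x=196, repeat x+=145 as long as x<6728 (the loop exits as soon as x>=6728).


Step 1: x goes from 196 toward 6728 by 145; the body runs while x<6728, so iterations = ceil((bound-start)/step)
Step 2: Distance=6532
Step 3: ceil(6532/145)=46

46


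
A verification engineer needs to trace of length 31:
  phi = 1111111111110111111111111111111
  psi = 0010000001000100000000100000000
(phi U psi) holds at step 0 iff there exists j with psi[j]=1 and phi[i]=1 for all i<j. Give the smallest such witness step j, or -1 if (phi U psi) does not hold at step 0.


(phi U psi) at 0: need smallest j with psi[j]=1 and phi[i]=1 for all i in [0,j).
Scan from step 0:
  step 0: phi=1, psi=0 -> continue
  step 1: phi=1, psi=0 -> continue
  step 2: psi=1 and phi held for [0,2) -> witness found
Witness step = 2

2


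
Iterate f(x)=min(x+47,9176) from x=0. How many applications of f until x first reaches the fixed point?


Step 1: x=0, cap=9176, increment=47
Step 2: x grows by 47 each step until capped at 9176; fixed point is x=9176
Step 3: iterations = ceil(9176/47) = 196

196


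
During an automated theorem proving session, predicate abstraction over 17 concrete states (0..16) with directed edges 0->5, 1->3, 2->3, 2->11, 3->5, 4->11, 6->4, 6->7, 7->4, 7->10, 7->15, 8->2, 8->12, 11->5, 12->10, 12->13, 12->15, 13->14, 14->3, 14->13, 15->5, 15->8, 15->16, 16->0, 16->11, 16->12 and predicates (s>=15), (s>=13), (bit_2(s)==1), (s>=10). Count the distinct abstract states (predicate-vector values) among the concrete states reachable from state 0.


BFS from 0:
Concrete reachable: {0, 5}
Abstract via predicates (s>=15), (s>=13), (bit_2(s)==1), (s>=10):
  (0,0,0,0) <- {0}
  (0,0,1,0) <- {5}
Distinct abstract states = 2

2


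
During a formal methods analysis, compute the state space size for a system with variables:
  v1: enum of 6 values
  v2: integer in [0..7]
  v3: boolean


State space = product of domain sizes of all variables.
Domain sizes:
  v1 (enum of 6 values): 6
  v2 (integer in [0..7]): 8
  v3 (boolean): 2
Product = 6 * 8 * 2 = 96

96


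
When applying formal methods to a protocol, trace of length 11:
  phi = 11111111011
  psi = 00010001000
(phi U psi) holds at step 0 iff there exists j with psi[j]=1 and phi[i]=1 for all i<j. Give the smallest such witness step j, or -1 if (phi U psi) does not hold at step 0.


(phi U psi) at 0: need smallest j with psi[j]=1 and phi[i]=1 for all i in [0,j).
Scan from step 0:
  step 0: phi=1, psi=0 -> continue
  step 1: phi=1, psi=0 -> continue
  step 2: phi=1, psi=0 -> continue
  step 3: psi=1 and phi held for [0,3) -> witness found
Witness step = 3

3


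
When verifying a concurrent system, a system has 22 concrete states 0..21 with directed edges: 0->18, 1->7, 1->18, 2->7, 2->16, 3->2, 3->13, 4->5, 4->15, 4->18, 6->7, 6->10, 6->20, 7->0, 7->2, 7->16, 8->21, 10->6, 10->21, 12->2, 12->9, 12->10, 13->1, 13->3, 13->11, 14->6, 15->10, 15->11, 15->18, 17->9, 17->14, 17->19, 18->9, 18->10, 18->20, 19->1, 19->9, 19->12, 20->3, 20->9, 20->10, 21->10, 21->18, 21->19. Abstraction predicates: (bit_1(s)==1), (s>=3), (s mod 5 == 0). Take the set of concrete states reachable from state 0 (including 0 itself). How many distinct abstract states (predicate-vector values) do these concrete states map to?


BFS from 0:
Concrete reachable: {0, 1, 2, 3, 6, 7, 9, 10, 11, 12, 13, 16, 18, 19, 20, 21}
Abstract via predicates (bit_1(s)==1), (s>=3), (s mod 5 == 0):
  (0,0,0) <- {1}
  (0,0,1) <- {0}
  (0,1,0) <- {9, 12, 13, 16, 21}
  (0,1,1) <- {20}
  (1,0,0) <- {2}
  (1,1,0) <- {3, 6, 7, 11, 18, 19}
  (1,1,1) <- {10}
Distinct abstract states = 7

7


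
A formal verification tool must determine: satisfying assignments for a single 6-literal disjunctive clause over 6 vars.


Step 1: Total=2^6=64
Step 2: Unsat when all 6 false: 2^0=1
Step 3: Sat=64-1=63

63


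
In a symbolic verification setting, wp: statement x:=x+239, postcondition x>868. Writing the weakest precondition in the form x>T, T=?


Formula: wp(x:=E, P) = P[E/x] (substitute E for x in postcondition)
Step 1: Postcondition: x>868
Step 2: Substitute x+239 for x: x+239>868
Step 3: Solve for x: x > 868-239 = 629

629


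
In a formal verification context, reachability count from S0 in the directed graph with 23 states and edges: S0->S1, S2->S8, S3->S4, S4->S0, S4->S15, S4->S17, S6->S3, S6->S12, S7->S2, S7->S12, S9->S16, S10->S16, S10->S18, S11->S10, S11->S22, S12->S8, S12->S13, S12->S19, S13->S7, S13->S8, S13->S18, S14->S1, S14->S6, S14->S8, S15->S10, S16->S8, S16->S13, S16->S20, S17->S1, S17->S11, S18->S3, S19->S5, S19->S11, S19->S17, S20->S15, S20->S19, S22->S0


BFS from S0:
  layer 0: {S0}
  layer 1: {S1}
Reachable set: {S0, S1}
Count = 2

2


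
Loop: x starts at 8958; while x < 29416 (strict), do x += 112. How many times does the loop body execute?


Step 1: x goes from 8958 toward 29416 by 112; the body runs while x<29416, so iterations = ceil((bound-start)/step)
Step 2: Distance=20458
Step 3: ceil(20458/112)=183

183


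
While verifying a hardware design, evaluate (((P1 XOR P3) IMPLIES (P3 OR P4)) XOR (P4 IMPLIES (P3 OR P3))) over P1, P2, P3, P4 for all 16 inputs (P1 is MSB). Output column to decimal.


Formula: (((P1 XOR P3) IMPLIES (P3 OR P4)) XOR (P4 IMPLIES (P3 OR P3))) over P1, P2, P3, P4 (16 rows)
Evaluate each row (bits = P1,P2,P3,P4, MSB first):
  row 0 [0000]: (((0 XOR 0) IMPLIES (0 OR 0)) XOR (0 IMPLIES (0 OR 0))) -> 0
  row 1 [0001]: (((0 XOR 0) IMPLIES (0 OR 1)) XOR (1 IMPLIES (0 OR 0))) -> 1
  row 2 [0010]: (((0 XOR 1) IMPLIES (1 OR 0)) XOR (0 IMPLIES (1 OR 1))) -> 0
  row 3 [0011]: (((0 XOR 1) IMPLIES (1 OR 1)) XOR (1 IMPLIES (1 OR 1))) -> 0
  row 4 [0100]: (((0 XOR 0) IMPLIES (0 OR 0)) XOR (0 IMPLIES (0 OR 0))) -> 0
  row 5 [0101]: (((0 XOR 0) IMPLIES (0 OR 1)) XOR (1 IMPLIES (0 OR 0))) -> 1
  row 6 [0110]: (((0 XOR 1) IMPLIES (1 OR 0)) XOR (0 IMPLIES (1 OR 1))) -> 0
  row 7 [0111]: (((0 XOR 1) IMPLIES (1 OR 1)) XOR (1 IMPLIES (1 OR 1))) -> 0
  row 8 [1000]: (((1 XOR 0) IMPLIES (0 OR 0)) XOR (0 IMPLIES (0 OR 0))) -> 1
  row 9 [1001]: (((1 XOR 0) IMPLIES (0 OR 1)) XOR (1 IMPLIES (0 OR 0))) -> 1
  row 10 [1010]: (((1 XOR 1) IMPLIES (1 OR 0)) XOR (0 IMPLIES (1 OR 1))) -> 0
  row 11 [1011]: (((1 XOR 1) IMPLIES (1 OR 1)) XOR (1 IMPLIES (1 OR 1))) -> 0
  row 12 [1100]: (((1 XOR 0) IMPLIES (0 OR 0)) XOR (0 IMPLIES (0 OR 0))) -> 1
  row 13 [1101]: (((1 XOR 0) IMPLIES (0 OR 1)) XOR (1 IMPLIES (0 OR 0))) -> 1
  row 14 [1110]: (((1 XOR 1) IMPLIES (1 OR 0)) XOR (0 IMPLIES (1 OR 1))) -> 0
  row 15 [1111]: (((1 XOR 1) IMPLIES (1 OR 1)) XOR (1 IMPLIES (1 OR 1))) -> 0
Full result column, 4 rows per line (P1,P2 fixed per line; P3,P4 runs 00..11 left to right):
  rows 0-3 [P1,P2=00]: 0100  = hex 4
  rows 4-7 [P1,P2=01]: 0100  = hex 4
  rows 8-11 [P1,P2=10]: 1100  = hex C
  rows 12-15 [P1,P2=11]: 1100  = hex C
Output column (row 0 .. row 15) = 0100010011001100
Output column grouped in 4s = 0100 0100 1100 1100 = 0x44CC
Convert to decimal digit by digit (value = value*16 + digit):
  4 -> 4
  4*16 + 4 = 68
  68*16 + 12 (C) = 1100
  1100*16 + 12 (C) = 17612
Decimal = 17612

17612


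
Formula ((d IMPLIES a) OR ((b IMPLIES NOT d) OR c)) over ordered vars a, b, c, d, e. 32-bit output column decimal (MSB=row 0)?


Formula: ((d IMPLIES a) OR ((b IMPLIES NOT d) OR c)) over a, b, c, d, e (32 rows)
Evaluate each row (bits = a,b,c,d,e, MSB first):
  row 0 [00000]: ((0 IMPLIES 0) OR ((0 IMPLIES NOT 0) OR 0)) -> 1
  row 1 [00001]: ((0 IMPLIES 0) OR ((0 IMPLIES NOT 0) OR 0)) -> 1
  row 2 [00010]: ((1 IMPLIES 0) OR ((0 IMPLIES NOT 1) OR 0)) -> 1
  row 3 [00011]: ((1 IMPLIES 0) OR ((0 IMPLIES NOT 1) OR 0)) -> 1
  row 4 [00100]: ((0 IMPLIES 0) OR ((0 IMPLIES NOT 0) OR 1)) -> 1
  row 5 [00101]: ((0 IMPLIES 0) OR ((0 IMPLIES NOT 0) OR 1)) -> 1
  row 6 [00110]: ((1 IMPLIES 0) OR ((0 IMPLIES NOT 1) OR 1)) -> 1
  row 7 [00111]: ((1 IMPLIES 0) OR ((0 IMPLIES NOT 1) OR 1)) -> 1
  row 8 [01000]: ((0 IMPLIES 0) OR ((1 IMPLIES NOT 0) OR 0)) -> 1
  row 9 [01001]: ((0 IMPLIES 0) OR ((1 IMPLIES NOT 0) OR 0)) -> 1
  row 10 [01010]: ((1 IMPLIES 0) OR ((1 IMPLIES NOT 1) OR 0)) -> 0
  row 11 [01011]: ((1 IMPLIES 0) OR ((1 IMPLIES NOT 1) OR 0)) -> 0
  row 12 [01100]: ((0 IMPLIES 0) OR ((1 IMPLIES NOT 0) OR 1)) -> 1
  row 13 [01101]: ((0 IMPLIES 0) OR ((1 IMPLIES NOT 0) OR 1)) -> 1
  row 14 [01110]: ((1 IMPLIES 0) OR ((1 IMPLIES NOT 1) OR 1)) -> 1
  row 15 [01111]: ((1 IMPLIES 0) OR ((1 IMPLIES NOT 1) OR 1)) -> 1
  row 16 [10000]: ((0 IMPLIES 1) OR ((0 IMPLIES NOT 0) OR 0)) -> 1
  row 17 [10001]: ((0 IMPLIES 1) OR ((0 IMPLIES NOT 0) OR 0)) -> 1
  row 18 [10010]: ((1 IMPLIES 1) OR ((0 IMPLIES NOT 1) OR 0)) -> 1
  row 19 [10011]: ((1 IMPLIES 1) OR ((0 IMPLIES NOT 1) OR 0)) -> 1
  row 20 [10100]: ((0 IMPLIES 1) OR ((0 IMPLIES NOT 0) OR 1)) -> 1
  row 21 [10101]: ((0 IMPLIES 1) OR ((0 IMPLIES NOT 0) OR 1)) -> 1
  row 22 [10110]: ((1 IMPLIES 1) OR ((0 IMPLIES NOT 1) OR 1)) -> 1
  row 23 [10111]: ((1 IMPLIES 1) OR ((0 IMPLIES NOT 1) OR 1)) -> 1
  row 24 [11000]: ((0 IMPLIES 1) OR ((1 IMPLIES NOT 0) OR 0)) -> 1
  row 25 [11001]: ((0 IMPLIES 1) OR ((1 IMPLIES NOT 0) OR 0)) -> 1
  row 26 [11010]: ((1 IMPLIES 1) OR ((1 IMPLIES NOT 1) OR 0)) -> 1
  row 27 [11011]: ((1 IMPLIES 1) OR ((1 IMPLIES NOT 1) OR 0)) -> 1
  row 28 [11100]: ((0 IMPLIES 1) OR ((1 IMPLIES NOT 0) OR 1)) -> 1
  row 29 [11101]: ((0 IMPLIES 1) OR ((1 IMPLIES NOT 0) OR 1)) -> 1
  row 30 [11110]: ((1 IMPLIES 1) OR ((1 IMPLIES NOT 1) OR 1)) -> 1
  row 31 [11111]: ((1 IMPLIES 1) OR ((1 IMPLIES NOT 1) OR 1)) -> 1
Full result column, 4 rows per line (a,b,c fixed per line; d,e runs 00..11 left to right):
  rows 0-3 [a,b,c=000]: 1111  = hex F
  rows 4-7 [a,b,c=001]: 1111  = hex F
  rows 8-11 [a,b,c=010]: 1100  = hex C
  rows 12-15 [a,b,c=011]: 1111  = hex F
  rows 16-19 [a,b,c=100]: 1111  = hex F
  rows 20-23 [a,b,c=101]: 1111  = hex F
  rows 24-27 [a,b,c=110]: 1111  = hex F
  rows 28-31 [a,b,c=111]: 1111  = hex F
Output column (row 0 .. row 31) = 11111111110011111111111111111111
Output column grouped in 4s = 1111 1111 1100 1111 1111 1111 1111 1111 = 0xFFCFFFFF
Convert to decimal digit by digit (value = value*16 + digit):
  F -> 15
  15*16 + 15 (F) = 255
  255*16 + 12 (C) = 4092
  4092*16 + 15 (F) = 65487
  65487*16 + 15 (F) = 1047807
  1047807*16 + 15 (F) = 16764927
  16764927*16 + 15 (F) = 268238847
  268238847*16 + 15 (F) = 4291821567
Decimal = 4291821567

4291821567


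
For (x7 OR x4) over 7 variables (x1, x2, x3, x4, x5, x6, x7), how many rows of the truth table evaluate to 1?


Formula: (x7 OR x4) over 7 vars (128 rows)
Evaluate each row (x1, x2, x3, x4, x5, x6, x7 as bits, MSB first):
  row 0 [0000000]: (0 OR 0) -> 0
  row 1 [0000001]: (1 OR 0) -> 1
  row 2 [0000010]: (0 OR 0) -> 0
  row 3 [0000011]: (1 OR 0) -> 1
  row 4 [0000100]: (0 OR 0) -> 0
  (every remaining row is evaluated the same way; all 128 results are listed next)
Full result column, 8 rows per line (x1,x2,x3,x4 fixed per line; x5,x6,x7 runs 000..111 left to right):
  rows 0-7 [x1,x2,x3,x4=0000]: 01010101  (ones: 4)
  rows 8-15 [x1,x2,x3,x4=0001]: 11111111  (ones: 8)
  rows 16-23 [x1,x2,x3,x4=0010]: 01010101  (ones: 4)
  rows 24-31 [x1,x2,x3,x4=0011]: 11111111  (ones: 8)
  rows 32-39 [x1,x2,x3,x4=0100]: 01010101  (ones: 4)
  rows 40-47 [x1,x2,x3,x4=0101]: 11111111  (ones: 8)
  rows 48-55 [x1,x2,x3,x4=0110]: 01010101  (ones: 4)
  rows 56-63 [x1,x2,x3,x4=0111]: 11111111  (ones: 8)
  rows 64-71 [x1,x2,x3,x4=1000]: 01010101  (ones: 4)
  rows 72-79 [x1,x2,x3,x4=1001]: 11111111  (ones: 8)
  rows 80-87 [x1,x2,x3,x4=1010]: 01010101  (ones: 4)
  rows 88-95 [x1,x2,x3,x4=1011]: 11111111  (ones: 8)
  rows 96-103 [x1,x2,x3,x4=1100]: 01010101  (ones: 4)
  rows 104-111 [x1,x2,x3,x4=1101]: 11111111  (ones: 8)
  rows 112-119 [x1,x2,x3,x4=1110]: 01010101  (ones: 4)
  rows 120-127 [x1,x2,x3,x4=1111]: 11111111  (ones: 8)
Count of 1-rows = 4+8+4+8+4+8+4+8+4+8+4+8+4+8+4+8 = 96

96


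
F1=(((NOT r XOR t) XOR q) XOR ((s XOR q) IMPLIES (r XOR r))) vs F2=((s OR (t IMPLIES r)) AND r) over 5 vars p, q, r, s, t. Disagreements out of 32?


F1 = (((NOT r XOR t) XOR q) XOR ((s XOR q) IMPLIES (r XOR r)))
F2 = ((s OR (t IMPLIES r)) AND r)
Evaluate both on each of 32 rows (bits = p,q,r,s,t):
  row 0 [00000]: F1=0 F2=0 -> 0
  row 1 [00001]: F1=1 F2=0 (differ) -> 1
  row 2 [00010]: F1=1 F2=0 (differ) -> 1
  row 3 [00011]: F1=0 F2=0 -> 0
  row 4 [00100]: F1=1 F2=1 -> 0
  row 5 [00101]: F1=0 F2=1 (differ) -> 1
  row 6 [00110]: F1=0 F2=1 (differ) -> 1
  row 7 [00111]: F1=1 F2=1 -> 0
  row 8 [01000]: F1=0 F2=0 -> 0
  row 9 [01001]: F1=1 F2=0 (differ) -> 1
  row 10 [01010]: F1=1 F2=0 (differ) -> 1
  row 11 [01011]: F1=0 F2=0 -> 0
  row 12 [01100]: F1=1 F2=1 -> 0
  row 13 [01101]: F1=0 F2=1 (differ) -> 1
  row 14 [01110]: F1=0 F2=1 (differ) -> 1
  row 15 [01111]: F1=1 F2=1 -> 0
  row 16 [10000]: F1=0 F2=0 -> 0
  row 17 [10001]: F1=1 F2=0 (differ) -> 1
  row 18 [10010]: F1=1 F2=0 (differ) -> 1
  row 19 [10011]: F1=0 F2=0 -> 0
  row 20 [10100]: F1=1 F2=1 -> 0
  row 21 [10101]: F1=0 F2=1 (differ) -> 1
  row 22 [10110]: F1=0 F2=1 (differ) -> 1
  row 23 [10111]: F1=1 F2=1 -> 0
  row 24 [11000]: F1=0 F2=0 -> 0
  row 25 [11001]: F1=1 F2=0 (differ) -> 1
  row 26 [11010]: F1=1 F2=0 (differ) -> 1
  row 27 [11011]: F1=0 F2=0 -> 0
  row 28 [11100]: F1=1 F2=1 -> 0
  row 29 [11101]: F1=0 F2=1 (differ) -> 1
  row 30 [11110]: F1=0 F2=1 (differ) -> 1
  row 31 [11111]: F1=1 F2=1 -> 0
Full result column, 8 rows per line (p,q fixed per line; r,s,t runs 000..111 left to right):
  rows 0-7 [p,q=00]: 01100110  (ones: 4)
  rows 8-15 [p,q=01]: 01100110  (ones: 4)
  rows 16-23 [p,q=10]: 01100110  (ones: 4)
  rows 24-31 [p,q=11]: 01100110  (ones: 4)
Disagreements = 4+4+4+4 = 16

16


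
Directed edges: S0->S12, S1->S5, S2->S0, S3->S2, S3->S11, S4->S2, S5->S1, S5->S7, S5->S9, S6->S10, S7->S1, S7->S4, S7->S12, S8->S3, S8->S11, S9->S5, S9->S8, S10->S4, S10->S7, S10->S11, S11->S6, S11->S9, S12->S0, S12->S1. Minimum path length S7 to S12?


BFS layer-by-layer from S7:
  dist 0: {S7}
  dist 1: {S1, S4, S12}
  -> S12 reached at distance 1
Shortest path length = 1

1


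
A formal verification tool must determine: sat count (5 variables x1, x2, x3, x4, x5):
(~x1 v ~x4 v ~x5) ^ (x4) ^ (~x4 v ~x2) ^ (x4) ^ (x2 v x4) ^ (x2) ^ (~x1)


CNF with 7 clauses over 5 vars (32 assignments).
An assignment satisfies CNF iff every clause has >=1 true literal.
Check each row (bits = x1,x2,x3,x4,x5; clause T/F shown):
  row 0 [00000]: clauses=TFTFFFT -> 0
  row 1 [00001]: clauses=TFTFFFT -> 0
  row 2 [00010]: clauses=TTTTTFT -> 0
  row 3 [00011]: clauses=TTTTTFT -> 0
  row 4 [00100]: clauses=TFTFFFT -> 0
  row 5 [00101]: clauses=TFTFFFT -> 0
  row 6 [00110]: clauses=TTTTTFT -> 0
  row 7 [00111]: clauses=TTTTTFT -> 0
  row 8 [01000]: clauses=TFTFTTT -> 0
  row 9 [01001]: clauses=TFTFTTT -> 0
  row 10 [01010]: clauses=TTFTTTT -> 0
  row 11 [01011]: clauses=TTFTTTT -> 0
  row 12 [01100]: clauses=TFTFTTT -> 0
  row 13 [01101]: clauses=TFTFTTT -> 0
  row 14 [01110]: clauses=TTFTTTT -> 0
  row 15 [01111]: clauses=TTFTTTT -> 0
  row 16 [10000]: clauses=TFTFFFF -> 0
  row 17 [10001]: clauses=TFTFFFF -> 0
  row 18 [10010]: clauses=TTTTTFF -> 0
  row 19 [10011]: clauses=FTTTTFF -> 0
  row 20 [10100]: clauses=TFTFFFF -> 0
  row 21 [10101]: clauses=TFTFFFF -> 0
  row 22 [10110]: clauses=TTTTTFF -> 0
  row 23 [10111]: clauses=FTTTTFF -> 0
  row 24 [11000]: clauses=TFTFTTF -> 0
  row 25 [11001]: clauses=TFTFTTF -> 0
  row 26 [11010]: clauses=TTFTTTF -> 0
  row 27 [11011]: clauses=FTFTTTF -> 0
  row 28 [11100]: clauses=TFTFTTF -> 0
  row 29 [11101]: clauses=TFTFTTF -> 0
  row 30 [11110]: clauses=TTFTTTF -> 0
  row 31 [11111]: clauses=FTFTTTF -> 0
Full result column, 8 rows per line (x1,x2 fixed per line; x3,x4,x5 runs 000..111 left to right):
  rows 0-7 [x1,x2=00]: 00000000  (ones: 0)
  rows 8-15 [x1,x2=01]: 00000000  (ones: 0)
  rows 16-23 [x1,x2=10]: 00000000  (ones: 0)
  rows 24-31 [x1,x2=11]: 00000000  (ones: 0)
Satisfying assignments = 0+0+0+0 = 0

0


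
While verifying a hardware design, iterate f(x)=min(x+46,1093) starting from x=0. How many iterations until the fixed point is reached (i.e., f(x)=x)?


Step 1: x=0, cap=1093, increment=46
Step 2: x grows by 46 each step until capped at 1093; fixed point is x=1093
Step 3: iterations = ceil(1093/46) = 24

24


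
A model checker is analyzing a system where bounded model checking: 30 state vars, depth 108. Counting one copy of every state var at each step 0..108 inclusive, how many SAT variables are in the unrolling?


BMC unrolls to depth k, creating one copy of each state var for steps 0..k.
Step count = 108 + 1 = 109 (steps 0 through 108)
Vars per step = 30
Total = 30 * 109 = 3270

3270


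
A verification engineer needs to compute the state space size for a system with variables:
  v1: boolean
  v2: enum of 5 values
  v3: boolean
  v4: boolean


State space = product of domain sizes of all variables.
Domain sizes:
  v1 (boolean): 2
  v2 (enum of 5 values): 5
  v3 (boolean): 2
  v4 (boolean): 2
Product = 2 * 5 * 2 * 2 = 40

40


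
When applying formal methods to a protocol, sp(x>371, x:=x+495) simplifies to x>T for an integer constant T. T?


Formula: sp(P, x:=E) = exists old_x. (x = E[old_x/x]) AND P[old_x/x] (old_x is the value of x before the assignment; eliminate old_x by solving x = E[old_x/x] for old_x)
Step 1: Precondition P: x>371, i.e. old_x > 371
Step 2: Assignment gives x = old_x + 495, so old_x = x - 495
Step 3: Substitute into P: x - 495 > 371
Step 4: Simplify: x > 371+495 = 866

866


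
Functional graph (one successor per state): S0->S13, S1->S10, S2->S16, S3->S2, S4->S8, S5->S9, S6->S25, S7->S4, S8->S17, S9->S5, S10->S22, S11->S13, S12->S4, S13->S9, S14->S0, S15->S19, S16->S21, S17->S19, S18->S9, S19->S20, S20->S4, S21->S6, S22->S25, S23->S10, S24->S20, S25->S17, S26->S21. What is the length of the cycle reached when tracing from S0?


Trace from S0 until a state repeats:
  S0 -> S13 -> S9 -> S5 -> S9
S9 first seen at step 2, revisited at step 4.
Cycle length = 4 - 2 = 2

2


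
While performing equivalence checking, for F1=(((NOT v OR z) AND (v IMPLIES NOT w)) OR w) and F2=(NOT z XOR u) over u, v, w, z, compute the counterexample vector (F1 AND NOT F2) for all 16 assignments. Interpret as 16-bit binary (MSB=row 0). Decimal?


F1 = (((NOT v OR z) AND (v IMPLIES NOT w)) OR w)
F2 = (NOT z XOR u)
Counterexample to F1=>F2 is where F1=1 and F2=0.
Evaluate each row (bits = u,v,w,z, MSB first):
  row 0 [0000]: F1=1 F2=1 -> F1&~F2 -> 0
  row 1 [0001]: F1=1 F2=0 -> F1&~F2 -> 1
  row 2 [0010]: F1=1 F2=1 -> F1&~F2 -> 0
  row 3 [0011]: F1=1 F2=0 -> F1&~F2 -> 1
  row 4 [0100]: F1=0 F2=1 -> F1&~F2 -> 0
  row 5 [0101]: F1=1 F2=0 -> F1&~F2 -> 1
  row 6 [0110]: F1=1 F2=1 -> F1&~F2 -> 0
  row 7 [0111]: F1=1 F2=0 -> F1&~F2 -> 1
  row 8 [1000]: F1=1 F2=0 -> F1&~F2 -> 1
  row 9 [1001]: F1=1 F2=1 -> F1&~F2 -> 0
  row 10 [1010]: F1=1 F2=0 -> F1&~F2 -> 1
  row 11 [1011]: F1=1 F2=1 -> F1&~F2 -> 0
  row 12 [1100]: F1=0 F2=0 -> F1&~F2 -> 0
  row 13 [1101]: F1=1 F2=1 -> F1&~F2 -> 0
  row 14 [1110]: F1=1 F2=0 -> F1&~F2 -> 1
  row 15 [1111]: F1=1 F2=1 -> F1&~F2 -> 0
Full result column, 4 rows per line (u,v fixed per line; w,z runs 00..11 left to right):
  rows 0-3 [u,v=00]: 0101  = hex 5
  rows 4-7 [u,v=01]: 0101  = hex 5
  rows 8-11 [u,v=10]: 1010  = hex A
  rows 12-15 [u,v=11]: 0010  = hex 2
Counterexample vector (row 0 .. row 15) = 0101010110100010
Output column grouped in 4s = 0101 0101 1010 0010 = 0x55A2
Convert to decimal digit by digit (value = value*16 + digit):
  5 -> 5
  5*16 + 5 = 85
  85*16 + 10 (A) = 1370
  1370*16 + 2 = 21922
Decimal = 21922

21922


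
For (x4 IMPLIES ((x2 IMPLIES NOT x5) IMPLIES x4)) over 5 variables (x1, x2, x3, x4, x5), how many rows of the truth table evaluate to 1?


Formula: (x4 IMPLIES ((x2 IMPLIES NOT x5) IMPLIES x4)) over 5 vars (32 rows)
Evaluate each row (x1, x2, x3, x4, x5 as bits, MSB first):
  row 0 [00000]: (0 IMPLIES ((0 IMPLIES NOT 0) IMPLIES 0)) -> 1
  row 1 [00001]: (0 IMPLIES ((0 IMPLIES NOT 1) IMPLIES 0)) -> 1
  row 2 [00010]: (1 IMPLIES ((0 IMPLIES NOT 0) IMPLIES 1)) -> 1
  row 3 [00011]: (1 IMPLIES ((0 IMPLIES NOT 1) IMPLIES 1)) -> 1
  row 4 [00100]: (0 IMPLIES ((0 IMPLIES NOT 0) IMPLIES 0)) -> 1
  row 5 [00101]: (0 IMPLIES ((0 IMPLIES NOT 1) IMPLIES 0)) -> 1
  row 6 [00110]: (1 IMPLIES ((0 IMPLIES NOT 0) IMPLIES 1)) -> 1
  row 7 [00111]: (1 IMPLIES ((0 IMPLIES NOT 1) IMPLIES 1)) -> 1
  row 8 [01000]: (0 IMPLIES ((1 IMPLIES NOT 0) IMPLIES 0)) -> 1
  row 9 [01001]: (0 IMPLIES ((1 IMPLIES NOT 1) IMPLIES 0)) -> 1
  row 10 [01010]: (1 IMPLIES ((1 IMPLIES NOT 0) IMPLIES 1)) -> 1
  row 11 [01011]: (1 IMPLIES ((1 IMPLIES NOT 1) IMPLIES 1)) -> 1
  row 12 [01100]: (0 IMPLIES ((1 IMPLIES NOT 0) IMPLIES 0)) -> 1
  row 13 [01101]: (0 IMPLIES ((1 IMPLIES NOT 1) IMPLIES 0)) -> 1
  row 14 [01110]: (1 IMPLIES ((1 IMPLIES NOT 0) IMPLIES 1)) -> 1
  row 15 [01111]: (1 IMPLIES ((1 IMPLIES NOT 1) IMPLIES 1)) -> 1
  row 16 [10000]: (0 IMPLIES ((0 IMPLIES NOT 0) IMPLIES 0)) -> 1
  row 17 [10001]: (0 IMPLIES ((0 IMPLIES NOT 1) IMPLIES 0)) -> 1
  row 18 [10010]: (1 IMPLIES ((0 IMPLIES NOT 0) IMPLIES 1)) -> 1
  row 19 [10011]: (1 IMPLIES ((0 IMPLIES NOT 1) IMPLIES 1)) -> 1
  row 20 [10100]: (0 IMPLIES ((0 IMPLIES NOT 0) IMPLIES 0)) -> 1
  row 21 [10101]: (0 IMPLIES ((0 IMPLIES NOT 1) IMPLIES 0)) -> 1
  row 22 [10110]: (1 IMPLIES ((0 IMPLIES NOT 0) IMPLIES 1)) -> 1
  row 23 [10111]: (1 IMPLIES ((0 IMPLIES NOT 1) IMPLIES 1)) -> 1
  row 24 [11000]: (0 IMPLIES ((1 IMPLIES NOT 0) IMPLIES 0)) -> 1
  row 25 [11001]: (0 IMPLIES ((1 IMPLIES NOT 1) IMPLIES 0)) -> 1
  row 26 [11010]: (1 IMPLIES ((1 IMPLIES NOT 0) IMPLIES 1)) -> 1
  row 27 [11011]: (1 IMPLIES ((1 IMPLIES NOT 1) IMPLIES 1)) -> 1
  row 28 [11100]: (0 IMPLIES ((1 IMPLIES NOT 0) IMPLIES 0)) -> 1
  row 29 [11101]: (0 IMPLIES ((1 IMPLIES NOT 1) IMPLIES 0)) -> 1
  row 30 [11110]: (1 IMPLIES ((1 IMPLIES NOT 0) IMPLIES 1)) -> 1
  row 31 [11111]: (1 IMPLIES ((1 IMPLIES NOT 1) IMPLIES 1)) -> 1
Full result column, 8 rows per line (x1,x2 fixed per line; x3,x4,x5 runs 000..111 left to right):
  rows 0-7 [x1,x2=00]: 11111111  (ones: 8)
  rows 8-15 [x1,x2=01]: 11111111  (ones: 8)
  rows 16-23 [x1,x2=10]: 11111111  (ones: 8)
  rows 24-31 [x1,x2=11]: 11111111  (ones: 8)
Count of 1-rows = 8+8+8+8 = 32

32


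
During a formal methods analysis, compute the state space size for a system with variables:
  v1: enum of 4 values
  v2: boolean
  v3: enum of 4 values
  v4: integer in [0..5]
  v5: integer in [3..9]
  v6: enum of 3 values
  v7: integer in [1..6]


State space = product of domain sizes of all variables.
Domain sizes:
  v1 (enum of 4 values): 4
  v2 (boolean): 2
  v3 (enum of 4 values): 4
  v4 (integer in [0..5]): 6
  v5 (integer in [3..9]): 7
  v6 (enum of 3 values): 3
  v7 (integer in [1..6]): 6
Product = 4 * 2 * 4 * 6 * 7 * 3 * 6 = 24192

24192


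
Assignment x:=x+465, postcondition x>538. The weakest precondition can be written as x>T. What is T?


Formula: wp(x:=E, P) = P[E/x] (substitute E for x in postcondition)
Step 1: Postcondition: x>538
Step 2: Substitute x+465 for x: x+465>538
Step 3: Solve for x: x > 538-465 = 73

73


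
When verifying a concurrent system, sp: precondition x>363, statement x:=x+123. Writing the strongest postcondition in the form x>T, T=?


Formula: sp(P, x:=E) = exists old_x. (x = E[old_x/x]) AND P[old_x/x] (old_x is the value of x before the assignment; eliminate old_x by solving x = E[old_x/x] for old_x)
Step 1: Precondition P: x>363, i.e. old_x > 363
Step 2: Assignment gives x = old_x + 123, so old_x = x - 123
Step 3: Substitute into P: x - 123 > 363
Step 4: Simplify: x > 363+123 = 486

486


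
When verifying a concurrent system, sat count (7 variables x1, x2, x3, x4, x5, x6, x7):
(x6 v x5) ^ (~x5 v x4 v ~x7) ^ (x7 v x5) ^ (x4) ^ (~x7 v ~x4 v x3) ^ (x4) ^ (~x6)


CNF with 7 clauses over 7 vars (128 assignments).
An assignment satisfies CNF iff every clause has >=1 true literal.
Check each row (bits = x1,x2,x3,x4,x5,x6,x7; clause T/F shown):
  row 0 [0000000]: clauses=FTFFTFT -> 0
  row 1 [0000001]: clauses=FTTFTFT -> 0
  row 2 [0000010]: clauses=TTFFTFF -> 0
  row 3 [0000011]: clauses=TTTFTFF -> 0
  row 4 [0000100]: clauses=TTTFTFT -> 0
  (every remaining row is evaluated the same way; all 128 results are listed next)
Full result column, 8 rows per line (x1,x2,x3,x4 fixed per line; x5,x6,x7 runs 000..111 left to right):
  rows 0-7 [x1,x2,x3,x4=0000]: 00000000  (ones: 0)
  rows 8-15 [x1,x2,x3,x4=0001]: 00001000  (ones: 1)
  rows 16-23 [x1,x2,x3,x4=0010]: 00000000  (ones: 0)
  rows 24-31 [x1,x2,x3,x4=0011]: 00001100  (ones: 2)
  rows 32-39 [x1,x2,x3,x4=0100]: 00000000  (ones: 0)
  rows 40-47 [x1,x2,x3,x4=0101]: 00001000  (ones: 1)
  rows 48-55 [x1,x2,x3,x4=0110]: 00000000  (ones: 0)
  rows 56-63 [x1,x2,x3,x4=0111]: 00001100  (ones: 2)
  rows 64-71 [x1,x2,x3,x4=1000]: 00000000  (ones: 0)
  rows 72-79 [x1,x2,x3,x4=1001]: 00001000  (ones: 1)
  rows 80-87 [x1,x2,x3,x4=1010]: 00000000  (ones: 0)
  rows 88-95 [x1,x2,x3,x4=1011]: 00001100  (ones: 2)
  rows 96-103 [x1,x2,x3,x4=1100]: 00000000  (ones: 0)
  rows 104-111 [x1,x2,x3,x4=1101]: 00001000  (ones: 1)
  rows 112-119 [x1,x2,x3,x4=1110]: 00000000  (ones: 0)
  rows 120-127 [x1,x2,x3,x4=1111]: 00001100  (ones: 2)
Satisfying assignments = 0+1+0+2+0+1+0+2+0+1+0+2+0+1+0+2 = 12

12


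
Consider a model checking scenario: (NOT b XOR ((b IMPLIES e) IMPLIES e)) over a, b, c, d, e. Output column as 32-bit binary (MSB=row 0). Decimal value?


Formula: (NOT b XOR ((b IMPLIES e) IMPLIES e)) over a, b, c, d, e (32 rows)
Evaluate each row (bits = a,b,c,d,e, MSB first):
  row 0 [00000]: (NOT 0 XOR ((0 IMPLIES 0) IMPLIES 0)) -> 1
  row 1 [00001]: (NOT 0 XOR ((0 IMPLIES 1) IMPLIES 1)) -> 0
  row 2 [00010]: (NOT 0 XOR ((0 IMPLIES 0) IMPLIES 0)) -> 1
  row 3 [00011]: (NOT 0 XOR ((0 IMPLIES 1) IMPLIES 1)) -> 0
  row 4 [00100]: (NOT 0 XOR ((0 IMPLIES 0) IMPLIES 0)) -> 1
  row 5 [00101]: (NOT 0 XOR ((0 IMPLIES 1) IMPLIES 1)) -> 0
  row 6 [00110]: (NOT 0 XOR ((0 IMPLIES 0) IMPLIES 0)) -> 1
  row 7 [00111]: (NOT 0 XOR ((0 IMPLIES 1) IMPLIES 1)) -> 0
  row 8 [01000]: (NOT 1 XOR ((1 IMPLIES 0) IMPLIES 0)) -> 1
  row 9 [01001]: (NOT 1 XOR ((1 IMPLIES 1) IMPLIES 1)) -> 1
  row 10 [01010]: (NOT 1 XOR ((1 IMPLIES 0) IMPLIES 0)) -> 1
  row 11 [01011]: (NOT 1 XOR ((1 IMPLIES 1) IMPLIES 1)) -> 1
  row 12 [01100]: (NOT 1 XOR ((1 IMPLIES 0) IMPLIES 0)) -> 1
  row 13 [01101]: (NOT 1 XOR ((1 IMPLIES 1) IMPLIES 1)) -> 1
  row 14 [01110]: (NOT 1 XOR ((1 IMPLIES 0) IMPLIES 0)) -> 1
  row 15 [01111]: (NOT 1 XOR ((1 IMPLIES 1) IMPLIES 1)) -> 1
  row 16 [10000]: (NOT 0 XOR ((0 IMPLIES 0) IMPLIES 0)) -> 1
  row 17 [10001]: (NOT 0 XOR ((0 IMPLIES 1) IMPLIES 1)) -> 0
  row 18 [10010]: (NOT 0 XOR ((0 IMPLIES 0) IMPLIES 0)) -> 1
  row 19 [10011]: (NOT 0 XOR ((0 IMPLIES 1) IMPLIES 1)) -> 0
  row 20 [10100]: (NOT 0 XOR ((0 IMPLIES 0) IMPLIES 0)) -> 1
  row 21 [10101]: (NOT 0 XOR ((0 IMPLIES 1) IMPLIES 1)) -> 0
  row 22 [10110]: (NOT 0 XOR ((0 IMPLIES 0) IMPLIES 0)) -> 1
  row 23 [10111]: (NOT 0 XOR ((0 IMPLIES 1) IMPLIES 1)) -> 0
  row 24 [11000]: (NOT 1 XOR ((1 IMPLIES 0) IMPLIES 0)) -> 1
  row 25 [11001]: (NOT 1 XOR ((1 IMPLIES 1) IMPLIES 1)) -> 1
  row 26 [11010]: (NOT 1 XOR ((1 IMPLIES 0) IMPLIES 0)) -> 1
  row 27 [11011]: (NOT 1 XOR ((1 IMPLIES 1) IMPLIES 1)) -> 1
  row 28 [11100]: (NOT 1 XOR ((1 IMPLIES 0) IMPLIES 0)) -> 1
  row 29 [11101]: (NOT 1 XOR ((1 IMPLIES 1) IMPLIES 1)) -> 1
  row 30 [11110]: (NOT 1 XOR ((1 IMPLIES 0) IMPLIES 0)) -> 1
  row 31 [11111]: (NOT 1 XOR ((1 IMPLIES 1) IMPLIES 1)) -> 1
Full result column, 4 rows per line (a,b,c fixed per line; d,e runs 00..11 left to right):
  rows 0-3 [a,b,c=000]: 1010  = hex A
  rows 4-7 [a,b,c=001]: 1010  = hex A
  rows 8-11 [a,b,c=010]: 1111  = hex F
  rows 12-15 [a,b,c=011]: 1111  = hex F
  rows 16-19 [a,b,c=100]: 1010  = hex A
  rows 20-23 [a,b,c=101]: 1010  = hex A
  rows 24-27 [a,b,c=110]: 1111  = hex F
  rows 28-31 [a,b,c=111]: 1111  = hex F
Output column (row 0 .. row 31) = 10101010111111111010101011111111
Output column grouped in 4s = 1010 1010 1111 1111 1010 1010 1111 1111 = 0xAAFFAAFF
Convert to decimal digit by digit (value = value*16 + digit):
  A -> 10
  10*16 + 10 (A) = 170
  170*16 + 15 (F) = 2735
  2735*16 + 15 (F) = 43775
  43775*16 + 10 (A) = 700410
  700410*16 + 10 (A) = 11206570
  11206570*16 + 15 (F) = 179305135
  179305135*16 + 15 (F) = 2868882175
Decimal = 2868882175

2868882175


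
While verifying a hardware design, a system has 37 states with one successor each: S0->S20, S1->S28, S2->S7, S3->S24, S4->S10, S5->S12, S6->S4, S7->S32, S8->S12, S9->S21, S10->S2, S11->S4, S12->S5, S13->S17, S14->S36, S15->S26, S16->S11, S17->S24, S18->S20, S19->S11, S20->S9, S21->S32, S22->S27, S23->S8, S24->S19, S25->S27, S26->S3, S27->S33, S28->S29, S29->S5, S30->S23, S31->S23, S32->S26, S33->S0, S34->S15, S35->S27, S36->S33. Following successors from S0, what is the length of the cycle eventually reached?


Trace from S0 until a state repeats:
  S0 -> S20 -> S9 -> S21 -> S32 -> S26 -> S3 -> S24 -> S19 -> S11 -> S4 -> S10 -> S2 -> S7 -> S32
S32 first seen at step 4, revisited at step 14.
Cycle length = 14 - 4 = 10

10


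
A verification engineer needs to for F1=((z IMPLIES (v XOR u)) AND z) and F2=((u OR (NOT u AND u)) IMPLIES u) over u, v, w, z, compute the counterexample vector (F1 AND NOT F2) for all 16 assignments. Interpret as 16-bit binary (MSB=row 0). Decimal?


F1 = ((z IMPLIES (v XOR u)) AND z)
F2 = ((u OR (NOT u AND u)) IMPLIES u)
Counterexample to F1=>F2 is where F1=1 and F2=0.
Evaluate each row (bits = u,v,w,z, MSB first):
  row 0 [0000]: F1=0 F2=1 -> F1&~F2 -> 0
  row 1 [0001]: F1=0 F2=1 -> F1&~F2 -> 0
  row 2 [0010]: F1=0 F2=1 -> F1&~F2 -> 0
  row 3 [0011]: F1=0 F2=1 -> F1&~F2 -> 0
  row 4 [0100]: F1=0 F2=1 -> F1&~F2 -> 0
  row 5 [0101]: F1=1 F2=1 -> F1&~F2 -> 0
  row 6 [0110]: F1=0 F2=1 -> F1&~F2 -> 0
  row 7 [0111]: F1=1 F2=1 -> F1&~F2 -> 0
  row 8 [1000]: F1=0 F2=1 -> F1&~F2 -> 0
  row 9 [1001]: F1=1 F2=1 -> F1&~F2 -> 0
  row 10 [1010]: F1=0 F2=1 -> F1&~F2 -> 0
  row 11 [1011]: F1=1 F2=1 -> F1&~F2 -> 0
  row 12 [1100]: F1=0 F2=1 -> F1&~F2 -> 0
  row 13 [1101]: F1=0 F2=1 -> F1&~F2 -> 0
  row 14 [1110]: F1=0 F2=1 -> F1&~F2 -> 0
  row 15 [1111]: F1=0 F2=1 -> F1&~F2 -> 0
Full result column, 4 rows per line (u,v fixed per line; w,z runs 00..11 left to right):
  rows 0-3 [u,v=00]: 0000  = hex 0
  rows 4-7 [u,v=01]: 0000  = hex 0
  rows 8-11 [u,v=10]: 0000  = hex 0
  rows 12-15 [u,v=11]: 0000  = hex 0
Counterexample vector (row 0 .. row 15) = 0000000000000000
Output column grouped in 4s = 0000 0000 0000 0000 = 0x0000
Convert to decimal digit by digit (value = value*16 + digit):
  0 -> 0
  0*16 + 0 = 0
  0*16 + 0 = 0
  0*16 + 0 = 0
Decimal = 0

0


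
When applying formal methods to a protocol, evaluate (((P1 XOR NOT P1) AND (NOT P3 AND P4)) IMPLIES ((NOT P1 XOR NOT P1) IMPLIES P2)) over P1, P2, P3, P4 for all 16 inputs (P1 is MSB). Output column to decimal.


Formula: (((P1 XOR NOT P1) AND (NOT P3 AND P4)) IMPLIES ((NOT P1 XOR NOT P1) IMPLIES P2)) over P1, P2, P3, P4 (16 rows)
Evaluate each row (bits = P1,P2,P3,P4, MSB first):
  row 0 [0000]: (((0 XOR NOT 0) AND (NOT 0 AND 0)) IMPLIES ((NOT 0 XOR NOT 0) IMPLIES 0)) -> 1
  row 1 [0001]: (((0 XOR NOT 0) AND (NOT 0 AND 1)) IMPLIES ((NOT 0 XOR NOT 0) IMPLIES 0)) -> 1
  row 2 [0010]: (((0 XOR NOT 0) AND (NOT 1 AND 0)) IMPLIES ((NOT 0 XOR NOT 0) IMPLIES 0)) -> 1
  row 3 [0011]: (((0 XOR NOT 0) AND (NOT 1 AND 1)) IMPLIES ((NOT 0 XOR NOT 0) IMPLIES 0)) -> 1
  row 4 [0100]: (((0 XOR NOT 0) AND (NOT 0 AND 0)) IMPLIES ((NOT 0 XOR NOT 0) IMPLIES 1)) -> 1
  row 5 [0101]: (((0 XOR NOT 0) AND (NOT 0 AND 1)) IMPLIES ((NOT 0 XOR NOT 0) IMPLIES 1)) -> 1
  row 6 [0110]: (((0 XOR NOT 0) AND (NOT 1 AND 0)) IMPLIES ((NOT 0 XOR NOT 0) IMPLIES 1)) -> 1
  row 7 [0111]: (((0 XOR NOT 0) AND (NOT 1 AND 1)) IMPLIES ((NOT 0 XOR NOT 0) IMPLIES 1)) -> 1
  row 8 [1000]: (((1 XOR NOT 1) AND (NOT 0 AND 0)) IMPLIES ((NOT 1 XOR NOT 1) IMPLIES 0)) -> 1
  row 9 [1001]: (((1 XOR NOT 1) AND (NOT 0 AND 1)) IMPLIES ((NOT 1 XOR NOT 1) IMPLIES 0)) -> 1
  row 10 [1010]: (((1 XOR NOT 1) AND (NOT 1 AND 0)) IMPLIES ((NOT 1 XOR NOT 1) IMPLIES 0)) -> 1
  row 11 [1011]: (((1 XOR NOT 1) AND (NOT 1 AND 1)) IMPLIES ((NOT 1 XOR NOT 1) IMPLIES 0)) -> 1
  row 12 [1100]: (((1 XOR NOT 1) AND (NOT 0 AND 0)) IMPLIES ((NOT 1 XOR NOT 1) IMPLIES 1)) -> 1
  row 13 [1101]: (((1 XOR NOT 1) AND (NOT 0 AND 1)) IMPLIES ((NOT 1 XOR NOT 1) IMPLIES 1)) -> 1
  row 14 [1110]: (((1 XOR NOT 1) AND (NOT 1 AND 0)) IMPLIES ((NOT 1 XOR NOT 1) IMPLIES 1)) -> 1
  row 15 [1111]: (((1 XOR NOT 1) AND (NOT 1 AND 1)) IMPLIES ((NOT 1 XOR NOT 1) IMPLIES 1)) -> 1
Full result column, 4 rows per line (P1,P2 fixed per line; P3,P4 runs 00..11 left to right):
  rows 0-3 [P1,P2=00]: 1111  = hex F
  rows 4-7 [P1,P2=01]: 1111  = hex F
  rows 8-11 [P1,P2=10]: 1111  = hex F
  rows 12-15 [P1,P2=11]: 1111  = hex F
Output column (row 0 .. row 15) = 1111111111111111
Output column grouped in 4s = 1111 1111 1111 1111 = 0xFFFF
Convert to decimal digit by digit (value = value*16 + digit):
  F -> 15
  15*16 + 15 (F) = 255
  255*16 + 15 (F) = 4095
  4095*16 + 15 (F) = 65535
Decimal = 65535

65535


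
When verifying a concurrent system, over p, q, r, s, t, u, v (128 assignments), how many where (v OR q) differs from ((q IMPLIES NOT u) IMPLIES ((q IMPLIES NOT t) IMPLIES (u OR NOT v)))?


F1 = (v OR q)
F2 = ((q IMPLIES NOT u) IMPLIES ((q IMPLIES NOT t) IMPLIES (u OR NOT v)))
Evaluate both on each of 128 rows (bits = p,q,r,s,t,u,v):
  row 0 [0000000]: F1=0 F2=1 (differ) -> 1
  row 1 [0000001]: F1=1 F2=0 (differ) -> 1
  row 2 [0000010]: F1=0 F2=1 (differ) -> 1
  row 3 [0000011]: F1=1 F2=1 -> 0
  row 4 [0000100]: F1=0 F2=1 (differ) -> 1
  (every remaining row is evaluated the same way; all 128 results are listed next)
Full result column, 8 rows per line (p,q,r,s fixed per line; t,u,v runs 000..111 left to right):
  rows 0-7 [p,q,r,s=0000]: 11101110  (ones: 6)
  rows 8-15 [p,q,r,s=0001]: 11101110  (ones: 6)
  rows 16-23 [p,q,r,s=0010]: 11101110  (ones: 6)
  rows 24-31 [p,q,r,s=0011]: 11101110  (ones: 6)
  rows 32-39 [p,q,r,s=0100]: 01000000  (ones: 1)
  rows 40-47 [p,q,r,s=0101]: 01000000  (ones: 1)
  rows 48-55 [p,q,r,s=0110]: 01000000  (ones: 1)
  rows 56-63 [p,q,r,s=0111]: 01000000  (ones: 1)
  rows 64-71 [p,q,r,s=1000]: 11101110  (ones: 6)
  rows 72-79 [p,q,r,s=1001]: 11101110  (ones: 6)
  rows 80-87 [p,q,r,s=1010]: 11101110  (ones: 6)
  rows 88-95 [p,q,r,s=1011]: 11101110  (ones: 6)
  rows 96-103 [p,q,r,s=1100]: 01000000  (ones: 1)
  rows 104-111 [p,q,r,s=1101]: 01000000  (ones: 1)
  rows 112-119 [p,q,r,s=1110]: 01000000  (ones: 1)
  rows 120-127 [p,q,r,s=1111]: 01000000  (ones: 1)
Disagreements = 6+6+6+6+1+1+1+1+6+6+6+6+1+1+1+1 = 56

56


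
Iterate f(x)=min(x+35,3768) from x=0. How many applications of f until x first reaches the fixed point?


Step 1: x=0, cap=3768, increment=35
Step 2: x grows by 35 each step until capped at 3768; fixed point is x=3768
Step 3: iterations = ceil(3768/35) = 108

108


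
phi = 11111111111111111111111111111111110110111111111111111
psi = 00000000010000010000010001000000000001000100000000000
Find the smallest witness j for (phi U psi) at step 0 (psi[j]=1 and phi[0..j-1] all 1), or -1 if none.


(phi U psi) at 0: need smallest j with psi[j]=1 and phi[i]=1 for all i in [0,j).
Scan from step 0:
  step 0: phi=1, psi=0 -> continue
  step 1: phi=1, psi=0 -> continue
  step 2: phi=1, psi=0 -> continue
  step 3: phi=1, psi=0 -> continue
  step 9: psi=1 and phi held for [0,9) -> witness found
Witness step = 9

9


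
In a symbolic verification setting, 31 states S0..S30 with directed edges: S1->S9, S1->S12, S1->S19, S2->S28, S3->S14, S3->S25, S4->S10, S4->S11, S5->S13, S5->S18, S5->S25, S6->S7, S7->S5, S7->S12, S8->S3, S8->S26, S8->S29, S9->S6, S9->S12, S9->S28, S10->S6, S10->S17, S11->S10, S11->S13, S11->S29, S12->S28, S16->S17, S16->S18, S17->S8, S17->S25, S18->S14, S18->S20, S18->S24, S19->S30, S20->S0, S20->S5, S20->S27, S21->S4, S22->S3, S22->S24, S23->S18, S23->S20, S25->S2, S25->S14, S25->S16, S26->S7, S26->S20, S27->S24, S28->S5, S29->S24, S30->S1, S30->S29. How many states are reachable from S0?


BFS from S0:
  layer 0: {S0}
Reachable set: {S0}
Count = 1

1


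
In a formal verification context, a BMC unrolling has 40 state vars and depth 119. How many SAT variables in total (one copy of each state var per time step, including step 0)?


BMC unrolls to depth k, creating one copy of each state var for steps 0..k.
Step count = 119 + 1 = 120 (steps 0 through 119)
Vars per step = 40
Total = 40 * 120 = 4800

4800


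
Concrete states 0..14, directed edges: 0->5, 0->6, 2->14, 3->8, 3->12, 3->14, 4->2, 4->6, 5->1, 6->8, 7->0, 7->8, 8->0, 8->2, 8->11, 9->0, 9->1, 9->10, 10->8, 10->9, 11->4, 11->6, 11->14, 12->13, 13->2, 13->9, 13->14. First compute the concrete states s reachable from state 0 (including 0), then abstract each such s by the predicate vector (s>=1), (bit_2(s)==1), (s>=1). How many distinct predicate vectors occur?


BFS from 0:
Concrete reachable: {0, 1, 2, 4, 5, 6, 8, 11, 14}
Abstract via predicates (s>=1), (bit_2(s)==1), (s>=1):
  (0,0,0) <- {0}
  (1,0,1) <- {1, 2, 8, 11}
  (1,1,1) <- {4, 5, 6, 14}
Distinct abstract states = 3

3
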